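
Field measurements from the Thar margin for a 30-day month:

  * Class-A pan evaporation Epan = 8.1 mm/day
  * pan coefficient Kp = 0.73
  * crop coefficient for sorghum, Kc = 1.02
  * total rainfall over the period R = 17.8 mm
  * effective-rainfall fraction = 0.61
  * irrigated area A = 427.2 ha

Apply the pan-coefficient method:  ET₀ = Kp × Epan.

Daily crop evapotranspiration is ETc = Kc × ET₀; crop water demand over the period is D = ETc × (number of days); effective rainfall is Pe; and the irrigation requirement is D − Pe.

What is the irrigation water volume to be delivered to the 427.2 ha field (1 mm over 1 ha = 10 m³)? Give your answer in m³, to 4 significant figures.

ET₀ = 0.73 × 8.1 = 5.9130 mm/d
ETc = Kc × ET₀ = 1.02 × 5.9130 = 6.0313 mm/d
Crop demand D = ETc × 30 d = 6.0313 × 30 = 180.939 mm
Pe = 0.61 × 17.8 = 10.858 mm
D − Pe = 180.939 − 10.858 = 170.081 mm
Volume = 170.081 mm × 427.2 ha × 10 = 726586.0 m³

726600 m³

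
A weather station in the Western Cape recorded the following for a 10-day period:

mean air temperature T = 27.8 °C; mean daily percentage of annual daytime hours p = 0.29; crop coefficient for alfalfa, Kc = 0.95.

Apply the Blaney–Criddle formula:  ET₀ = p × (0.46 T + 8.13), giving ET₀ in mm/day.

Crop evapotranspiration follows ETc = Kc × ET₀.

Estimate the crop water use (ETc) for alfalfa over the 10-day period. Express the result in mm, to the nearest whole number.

58 mm

ET₀ = 0.29 × (0.46 × 27.8 + 8.13) = 0.29 × 20.918 = 6.0662 mm/d
ETc = Kc × ET₀ = 0.95 × 6.0662 = 5.7629 mm/d
Over 10 days: 5.7629 × 10 = 57.629 mm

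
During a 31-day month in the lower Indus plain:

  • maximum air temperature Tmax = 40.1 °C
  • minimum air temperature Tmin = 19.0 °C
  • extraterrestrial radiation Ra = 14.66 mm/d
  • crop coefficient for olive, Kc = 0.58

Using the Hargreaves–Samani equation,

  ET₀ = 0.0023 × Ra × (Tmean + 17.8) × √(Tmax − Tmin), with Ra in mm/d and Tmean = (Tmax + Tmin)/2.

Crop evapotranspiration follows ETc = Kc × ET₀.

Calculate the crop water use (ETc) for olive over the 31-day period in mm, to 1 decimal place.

131.9 mm

Tmean = (40.1 + 19.0)/2 = 29.55 °C
ET₀ = 0.0023 × 14.66 × (29.55 + 17.8) × √21.1 = 0.0023 × 14.66 × 47.35 × 4.5935 = 7.3337 mm/d
ETc = Kc × ET₀ = 0.58 × 7.3337 = 4.2535 mm/d
Over 31 days: 4.2535 × 31 = 131.859 mm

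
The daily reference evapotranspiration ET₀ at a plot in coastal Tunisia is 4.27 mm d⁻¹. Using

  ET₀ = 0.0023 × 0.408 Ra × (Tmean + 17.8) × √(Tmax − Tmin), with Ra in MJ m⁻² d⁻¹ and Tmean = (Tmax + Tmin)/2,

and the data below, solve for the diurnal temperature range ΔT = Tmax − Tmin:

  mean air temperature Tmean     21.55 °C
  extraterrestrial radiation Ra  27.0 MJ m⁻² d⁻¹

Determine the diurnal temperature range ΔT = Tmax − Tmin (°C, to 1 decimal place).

√ΔT = ET₀ / [0.0023 × 0.408 × Ra × (Tmean+17.8)] = 4.27 / (0.0023 × 11.0160 × 39.35) = 4.2828
ΔT = 4.2828² = 18.342 °C

18.3 °C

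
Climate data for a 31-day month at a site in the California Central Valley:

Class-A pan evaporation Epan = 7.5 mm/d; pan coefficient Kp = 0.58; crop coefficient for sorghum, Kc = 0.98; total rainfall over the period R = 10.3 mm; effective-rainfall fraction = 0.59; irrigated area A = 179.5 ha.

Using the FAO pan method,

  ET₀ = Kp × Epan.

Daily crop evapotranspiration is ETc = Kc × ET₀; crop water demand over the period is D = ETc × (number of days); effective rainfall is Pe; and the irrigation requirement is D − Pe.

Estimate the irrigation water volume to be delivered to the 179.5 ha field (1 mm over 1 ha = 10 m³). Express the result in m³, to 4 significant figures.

226300 m³

ET₀ = 0.58 × 7.5 = 4.3500 mm/d
ETc = Kc × ET₀ = 0.98 × 4.3500 = 4.2630 mm/d
Crop demand D = ETc × 31 d = 4.2630 × 31 = 132.153 mm
Pe = 0.59 × 10.3 = 6.077 mm
D − Pe = 132.153 − 6.077 = 126.076 mm
Volume = 126.076 mm × 179.5 ha × 10 = 226306.4 m³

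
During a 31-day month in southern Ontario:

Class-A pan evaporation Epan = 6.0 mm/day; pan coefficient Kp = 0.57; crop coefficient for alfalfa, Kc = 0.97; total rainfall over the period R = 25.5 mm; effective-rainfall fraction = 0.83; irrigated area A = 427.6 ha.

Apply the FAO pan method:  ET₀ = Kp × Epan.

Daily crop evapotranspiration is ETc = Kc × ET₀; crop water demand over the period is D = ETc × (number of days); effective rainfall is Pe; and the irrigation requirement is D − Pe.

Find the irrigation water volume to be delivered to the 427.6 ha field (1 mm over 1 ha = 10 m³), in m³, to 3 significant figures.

349000 m³

ET₀ = 0.57 × 6.0 = 3.4200 mm/d
ETc = Kc × ET₀ = 0.97 × 3.4200 = 3.3174 mm/d
Crop demand D = ETc × 31 d = 3.3174 × 31 = 102.839 mm
Pe = 0.83 × 25.5 = 21.165 mm
D − Pe = 102.839 − 21.165 = 81.674 mm
Volume = 81.674 mm × 427.6 ha × 10 = 349238.0 m³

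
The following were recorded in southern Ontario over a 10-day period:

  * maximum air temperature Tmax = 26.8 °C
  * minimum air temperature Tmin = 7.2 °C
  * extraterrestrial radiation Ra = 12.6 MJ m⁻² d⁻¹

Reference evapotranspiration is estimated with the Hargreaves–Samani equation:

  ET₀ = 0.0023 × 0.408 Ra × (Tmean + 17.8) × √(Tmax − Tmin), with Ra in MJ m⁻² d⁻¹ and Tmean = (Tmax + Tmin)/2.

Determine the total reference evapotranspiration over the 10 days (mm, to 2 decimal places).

Tmean = (26.8 + 7.2)/2 = 17.00 °C
0.408 Ra = 0.408 × 12.6 = 5.1408 mm/d equivalent
ET₀ = 0.0023 × 5.1408 × (17.00 + 17.8) × √19.6 = 0.0023 × 5.1408 × 34.80 × 4.4272 = 1.8217 mm/d
Over 10 days: 1.8217 × 10 = 18.217 mm

18.22 mm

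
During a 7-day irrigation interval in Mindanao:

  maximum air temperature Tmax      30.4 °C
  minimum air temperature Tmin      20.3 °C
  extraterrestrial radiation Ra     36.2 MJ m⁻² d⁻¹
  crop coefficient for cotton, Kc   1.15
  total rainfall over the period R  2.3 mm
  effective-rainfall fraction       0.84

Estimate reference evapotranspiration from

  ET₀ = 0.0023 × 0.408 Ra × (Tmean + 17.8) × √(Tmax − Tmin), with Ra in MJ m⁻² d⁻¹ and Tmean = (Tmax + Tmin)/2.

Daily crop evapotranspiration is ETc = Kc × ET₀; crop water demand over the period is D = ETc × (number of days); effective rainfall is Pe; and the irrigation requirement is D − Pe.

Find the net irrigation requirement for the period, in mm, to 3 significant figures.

35.6 mm

Tmean = (30.4 + 20.3)/2 = 25.35 °C
0.408 Ra = 0.408 × 36.2 = 14.7696 mm/d equivalent
ET₀ = 0.0023 × 14.7696 × (25.35 + 17.8) × √10.1 = 0.0023 × 14.7696 × 43.15 × 3.1780 = 4.6583 mm/d
ETc = Kc × ET₀ = 1.15 × 4.6583 = 5.3570 mm/d
Crop demand D = ETc × 7 d = 5.3570 × 7 = 37.499 mm
Pe = 0.84 × 2.3 = 1.932 mm
D − Pe = 37.499 − 1.932 = 35.567 mm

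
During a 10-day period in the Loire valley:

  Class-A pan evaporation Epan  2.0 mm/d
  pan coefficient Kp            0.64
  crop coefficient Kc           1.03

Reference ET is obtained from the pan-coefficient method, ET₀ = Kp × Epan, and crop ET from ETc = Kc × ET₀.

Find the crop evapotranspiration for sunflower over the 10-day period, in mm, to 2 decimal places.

13.18 mm

ET₀ = 0.64 × 2.0 = 1.2800 mm/d
ETc = Kc × ET₀ = 1.03 × 1.2800 = 1.3184 mm/d
Over 10 days: 1.3184 × 10 = 13.184 mm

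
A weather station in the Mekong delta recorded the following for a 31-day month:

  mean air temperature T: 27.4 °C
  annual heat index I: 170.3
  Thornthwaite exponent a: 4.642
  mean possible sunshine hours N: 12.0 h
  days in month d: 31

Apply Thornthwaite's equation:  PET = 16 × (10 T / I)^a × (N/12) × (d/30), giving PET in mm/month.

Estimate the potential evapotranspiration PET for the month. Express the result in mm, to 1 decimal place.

150.3 mm

10T/I = 10 × 27.4 / 170.3 = 1.6089
(10T/I)^a = 1.6089^4.642 = 9.0930
Uncorrected PET = 16 × 9.0930 = 145.488 mm
Correction = (N/12)(d/30) = (12.0/12)(31/30) = 1.0333
PET = 145.488 × 1.0333 = 150.333 mm/month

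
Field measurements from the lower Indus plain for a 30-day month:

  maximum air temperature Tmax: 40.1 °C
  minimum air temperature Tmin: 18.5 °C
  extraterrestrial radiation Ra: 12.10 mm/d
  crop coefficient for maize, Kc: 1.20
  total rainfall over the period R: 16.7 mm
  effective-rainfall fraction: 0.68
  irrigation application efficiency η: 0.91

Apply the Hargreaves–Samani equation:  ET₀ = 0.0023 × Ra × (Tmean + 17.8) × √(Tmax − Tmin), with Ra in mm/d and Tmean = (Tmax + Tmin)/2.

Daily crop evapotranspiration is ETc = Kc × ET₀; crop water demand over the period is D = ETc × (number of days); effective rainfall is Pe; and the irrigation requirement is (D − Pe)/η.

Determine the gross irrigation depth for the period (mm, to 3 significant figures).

229 mm

Tmean = (40.1 + 18.5)/2 = 29.30 °C
ET₀ = 0.0023 × 12.10 × (29.30 + 17.8) × √21.6 = 0.0023 × 12.10 × 47.10 × 4.6476 = 6.0920 mm/d
ETc = Kc × ET₀ = 1.20 × 6.0920 = 7.3104 mm/d
Crop demand D = ETc × 30 d = 7.3104 × 30 = 219.312 mm
Pe = 0.68 × 16.7 = 11.356 mm
D − Pe = 219.312 − 11.356 = 207.956 mm
Gross irrigation = 207.956 / 0.91 = 228.523 mm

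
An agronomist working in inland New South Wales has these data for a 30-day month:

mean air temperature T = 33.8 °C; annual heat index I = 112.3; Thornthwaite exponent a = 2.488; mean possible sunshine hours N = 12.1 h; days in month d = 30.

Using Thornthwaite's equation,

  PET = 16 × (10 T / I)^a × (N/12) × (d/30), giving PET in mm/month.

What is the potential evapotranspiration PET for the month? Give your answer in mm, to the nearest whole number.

10T/I = 10 × 33.8 / 112.3 = 3.0098
(10T/I)^a = 3.0098^2.488 = 15.5096
Uncorrected PET = 16 × 15.5096 = 248.154 mm
Correction = (N/12)(d/30) = (12.1/12)(30/30) = 1.0083
PET = 248.154 × 1.0083 = 250.214 mm/month

250 mm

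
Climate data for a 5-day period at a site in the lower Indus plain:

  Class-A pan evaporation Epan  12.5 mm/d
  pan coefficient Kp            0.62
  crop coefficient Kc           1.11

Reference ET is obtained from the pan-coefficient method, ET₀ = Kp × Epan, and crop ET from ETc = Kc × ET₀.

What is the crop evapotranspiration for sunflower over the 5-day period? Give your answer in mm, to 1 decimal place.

43.0 mm

ET₀ = 0.62 × 12.5 = 7.7500 mm/d
ETc = Kc × ET₀ = 1.11 × 7.7500 = 8.6025 mm/d
Over 5 days: 8.6025 × 5 = 43.013 mm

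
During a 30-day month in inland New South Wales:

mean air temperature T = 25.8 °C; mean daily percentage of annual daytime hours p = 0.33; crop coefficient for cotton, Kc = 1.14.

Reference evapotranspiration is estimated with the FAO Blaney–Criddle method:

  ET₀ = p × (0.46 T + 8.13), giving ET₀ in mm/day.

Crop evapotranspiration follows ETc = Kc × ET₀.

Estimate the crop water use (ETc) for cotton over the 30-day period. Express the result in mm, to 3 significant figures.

ET₀ = 0.33 × (0.46 × 25.8 + 8.13) = 0.33 × 19.998 = 6.5993 mm/d
ETc = Kc × ET₀ = 1.14 × 6.5993 = 7.5232 mm/d
Over 30 days: 7.5232 × 30 = 225.696 mm

226 mm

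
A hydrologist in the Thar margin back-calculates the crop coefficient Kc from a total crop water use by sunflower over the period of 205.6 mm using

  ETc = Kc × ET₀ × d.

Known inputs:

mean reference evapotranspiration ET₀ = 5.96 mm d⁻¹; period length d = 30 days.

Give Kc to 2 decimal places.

ETc = Kc × ET₀ × d  ⇒  Kc = ETc / (ET₀ × d)
Kc = 205.6 / (5.96 × 30) = 205.6 / 178.80 = 1.1499

1.15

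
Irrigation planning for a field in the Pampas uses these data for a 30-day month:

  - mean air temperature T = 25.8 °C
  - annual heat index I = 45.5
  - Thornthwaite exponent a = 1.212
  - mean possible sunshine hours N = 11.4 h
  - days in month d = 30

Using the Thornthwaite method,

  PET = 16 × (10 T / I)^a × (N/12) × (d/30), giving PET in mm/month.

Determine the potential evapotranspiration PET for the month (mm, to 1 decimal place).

124.5 mm

10T/I = 10 × 25.8 / 45.5 = 5.6703
(10T/I)^a = 5.6703^1.212 = 8.1916
Uncorrected PET = 16 × 8.1916 = 131.066 mm
Correction = (N/12)(d/30) = (11.4/12)(30/30) = 0.9500
PET = 131.066 × 0.9500 = 124.513 mm/month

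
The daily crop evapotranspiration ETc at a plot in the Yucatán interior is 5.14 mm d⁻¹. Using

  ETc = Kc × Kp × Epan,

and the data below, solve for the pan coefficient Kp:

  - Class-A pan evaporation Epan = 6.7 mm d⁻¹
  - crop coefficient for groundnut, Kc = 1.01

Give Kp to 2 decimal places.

0.76

ETc = Kc × Kp × Epan  ⇒  Kp = ETc / (Kc × Epan)
Kp = 5.14 / (1.01 × 6.7) = 5.14 / 6.767 = 0.7596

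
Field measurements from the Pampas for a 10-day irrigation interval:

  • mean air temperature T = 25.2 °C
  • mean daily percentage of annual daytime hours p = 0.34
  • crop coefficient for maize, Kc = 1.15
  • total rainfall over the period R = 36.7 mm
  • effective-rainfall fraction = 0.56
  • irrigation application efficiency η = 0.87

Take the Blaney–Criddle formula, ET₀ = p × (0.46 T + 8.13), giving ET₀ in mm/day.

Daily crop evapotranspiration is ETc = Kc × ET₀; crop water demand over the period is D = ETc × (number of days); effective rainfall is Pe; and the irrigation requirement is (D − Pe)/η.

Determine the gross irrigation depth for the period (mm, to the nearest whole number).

65 mm

ET₀ = 0.34 × (0.46 × 25.2 + 8.13) = 0.34 × 19.722 = 6.7055 mm/d
ETc = Kc × ET₀ = 1.15 × 6.7055 = 7.7113 mm/d
Crop demand D = ETc × 10 d = 7.7113 × 10 = 77.113 mm
Pe = 0.56 × 36.7 = 20.552 mm
D − Pe = 77.113 − 20.552 = 56.561 mm
Gross irrigation = 56.561 / 0.87 = 65.013 mm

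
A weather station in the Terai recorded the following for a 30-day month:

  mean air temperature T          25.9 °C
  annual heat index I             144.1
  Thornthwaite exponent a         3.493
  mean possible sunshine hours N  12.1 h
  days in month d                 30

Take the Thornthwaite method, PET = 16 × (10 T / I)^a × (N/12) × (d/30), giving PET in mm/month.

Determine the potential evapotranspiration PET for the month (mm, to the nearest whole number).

10T/I = 10 × 25.9 / 144.1 = 1.7974
(10T/I)^a = 1.7974^3.493 = 7.7531
Uncorrected PET = 16 × 7.7531 = 124.050 mm
Correction = (N/12)(d/30) = (12.1/12)(30/30) = 1.0083
PET = 124.050 × 1.0083 = 125.080 mm/month

125 mm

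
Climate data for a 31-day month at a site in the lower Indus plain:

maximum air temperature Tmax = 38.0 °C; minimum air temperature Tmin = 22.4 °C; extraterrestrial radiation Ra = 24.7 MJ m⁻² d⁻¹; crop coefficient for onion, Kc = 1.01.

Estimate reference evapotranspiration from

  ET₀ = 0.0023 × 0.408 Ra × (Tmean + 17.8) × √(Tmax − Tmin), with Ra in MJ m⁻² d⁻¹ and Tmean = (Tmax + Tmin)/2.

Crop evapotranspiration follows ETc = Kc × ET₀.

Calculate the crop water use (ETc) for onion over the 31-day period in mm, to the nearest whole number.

Tmean = (38.0 + 22.4)/2 = 30.20 °C
0.408 Ra = 0.408 × 24.7 = 10.0776 mm/d equivalent
ET₀ = 0.0023 × 10.0776 × (30.20 + 17.8) × √15.6 = 0.0023 × 10.0776 × 48.00 × 3.9497 = 4.3943 mm/d
ETc = Kc × ET₀ = 1.01 × 4.3943 = 4.4382 mm/d
Over 31 days: 4.4382 × 31 = 137.584 mm

138 mm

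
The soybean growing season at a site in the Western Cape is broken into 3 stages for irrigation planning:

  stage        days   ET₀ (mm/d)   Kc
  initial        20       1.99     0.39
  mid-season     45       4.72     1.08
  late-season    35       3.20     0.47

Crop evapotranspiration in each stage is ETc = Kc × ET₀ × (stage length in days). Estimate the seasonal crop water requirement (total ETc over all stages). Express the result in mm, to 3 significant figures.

298 mm

initial: 0.39 × 1.99 × 20 = 15.52 mm
mid-season: 1.08 × 4.72 × 45 = 229.39 mm
late-season: 0.47 × 3.20 × 35 = 52.64 mm
Seasonal total = 297.55 mm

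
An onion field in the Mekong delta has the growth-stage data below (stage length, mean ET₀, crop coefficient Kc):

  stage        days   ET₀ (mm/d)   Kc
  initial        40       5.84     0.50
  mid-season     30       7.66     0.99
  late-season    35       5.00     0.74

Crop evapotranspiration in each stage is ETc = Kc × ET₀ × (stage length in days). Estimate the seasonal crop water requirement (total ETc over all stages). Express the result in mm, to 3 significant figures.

474 mm

initial: 0.50 × 5.84 × 40 = 116.80 mm
mid-season: 0.99 × 7.66 × 30 = 227.50 mm
late-season: 0.74 × 5.00 × 35 = 129.50 mm
Seasonal total = 473.80 mm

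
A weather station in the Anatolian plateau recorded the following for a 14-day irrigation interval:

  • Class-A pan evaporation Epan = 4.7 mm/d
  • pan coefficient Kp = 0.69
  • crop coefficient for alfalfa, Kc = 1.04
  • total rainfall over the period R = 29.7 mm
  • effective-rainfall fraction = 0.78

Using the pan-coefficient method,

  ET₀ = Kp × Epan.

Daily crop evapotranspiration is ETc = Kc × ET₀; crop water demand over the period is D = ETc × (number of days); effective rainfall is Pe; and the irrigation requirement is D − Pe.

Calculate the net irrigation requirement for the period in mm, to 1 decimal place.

ET₀ = 0.69 × 4.7 = 3.2430 mm/d
ETc = Kc × ET₀ = 1.04 × 3.2430 = 3.3727 mm/d
Crop demand D = ETc × 14 d = 3.3727 × 14 = 47.218 mm
Pe = 0.78 × 29.7 = 23.166 mm
D − Pe = 47.218 − 23.166 = 24.052 mm

24.1 mm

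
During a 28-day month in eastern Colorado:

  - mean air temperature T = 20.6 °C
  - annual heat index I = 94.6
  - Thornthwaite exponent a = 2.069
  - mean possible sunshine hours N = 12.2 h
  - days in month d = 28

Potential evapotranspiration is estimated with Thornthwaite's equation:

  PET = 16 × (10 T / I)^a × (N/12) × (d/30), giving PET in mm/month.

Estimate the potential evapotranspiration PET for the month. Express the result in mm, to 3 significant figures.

10T/I = 10 × 20.6 / 94.6 = 2.1776
(10T/I)^a = 2.1776^2.069 = 5.0035
Uncorrected PET = 16 × 5.0035 = 80.056 mm
Correction = (N/12)(d/30) = (12.2/12)(28/30) = 0.9489
PET = 80.056 × 0.9489 = 75.965 mm/month

76.0 mm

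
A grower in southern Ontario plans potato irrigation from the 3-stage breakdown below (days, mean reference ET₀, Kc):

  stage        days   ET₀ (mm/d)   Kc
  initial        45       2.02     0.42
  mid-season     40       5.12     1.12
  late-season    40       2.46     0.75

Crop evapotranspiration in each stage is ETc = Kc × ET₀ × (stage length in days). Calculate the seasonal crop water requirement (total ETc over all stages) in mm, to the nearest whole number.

341 mm

initial: 0.42 × 2.02 × 45 = 38.18 mm
mid-season: 1.12 × 5.12 × 40 = 229.38 mm
late-season: 0.75 × 2.46 × 40 = 73.80 mm
Seasonal total = 341.36 mm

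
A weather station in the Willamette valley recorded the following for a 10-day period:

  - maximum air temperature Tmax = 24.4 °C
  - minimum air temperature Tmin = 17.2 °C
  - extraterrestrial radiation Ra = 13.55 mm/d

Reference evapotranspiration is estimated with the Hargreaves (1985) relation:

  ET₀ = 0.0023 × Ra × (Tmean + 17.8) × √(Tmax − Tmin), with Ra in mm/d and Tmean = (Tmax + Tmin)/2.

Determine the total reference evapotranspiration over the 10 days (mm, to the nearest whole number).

32 mm

Tmean = (24.4 + 17.2)/2 = 20.80 °C
ET₀ = 0.0023 × 13.55 × (20.80 + 17.8) × √7.2 = 0.0023 × 13.55 × 38.60 × 2.6833 = 3.2279 mm/d
Over 10 days: 3.2279 × 10 = 32.279 mm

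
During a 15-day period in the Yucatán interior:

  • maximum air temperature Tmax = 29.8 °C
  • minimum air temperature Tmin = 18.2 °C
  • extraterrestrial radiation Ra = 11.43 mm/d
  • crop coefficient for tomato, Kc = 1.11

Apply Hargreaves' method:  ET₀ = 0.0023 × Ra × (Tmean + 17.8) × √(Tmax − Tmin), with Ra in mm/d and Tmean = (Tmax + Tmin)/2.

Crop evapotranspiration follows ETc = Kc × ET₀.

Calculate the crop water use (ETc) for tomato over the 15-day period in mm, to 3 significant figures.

Tmean = (29.8 + 18.2)/2 = 24.00 °C
ET₀ = 0.0023 × 11.43 × (24.00 + 17.8) × √11.6 = 0.0023 × 11.43 × 41.80 × 3.4059 = 3.7427 mm/d
ETc = Kc × ET₀ = 1.11 × 3.7427 = 4.1544 mm/d
Over 15 days: 4.1544 × 15 = 62.316 mm

62.3 mm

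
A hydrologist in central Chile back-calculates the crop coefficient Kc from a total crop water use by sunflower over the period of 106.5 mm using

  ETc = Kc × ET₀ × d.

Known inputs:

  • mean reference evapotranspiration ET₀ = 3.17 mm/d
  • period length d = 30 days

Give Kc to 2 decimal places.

1.12

ETc = Kc × ET₀ × d  ⇒  Kc = ETc / (ET₀ × d)
Kc = 106.5 / (3.17 × 30) = 106.5 / 95.10 = 1.1199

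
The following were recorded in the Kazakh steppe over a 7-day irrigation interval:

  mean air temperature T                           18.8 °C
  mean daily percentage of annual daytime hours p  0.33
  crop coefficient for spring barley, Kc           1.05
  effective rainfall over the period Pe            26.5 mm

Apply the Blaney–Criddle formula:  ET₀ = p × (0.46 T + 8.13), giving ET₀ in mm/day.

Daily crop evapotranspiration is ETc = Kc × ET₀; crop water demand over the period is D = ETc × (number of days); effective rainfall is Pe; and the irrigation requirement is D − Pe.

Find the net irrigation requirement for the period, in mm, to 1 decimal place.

14.2 mm

ET₀ = 0.33 × (0.46 × 18.8 + 8.13) = 0.33 × 16.778 = 5.5367 mm/d
ETc = Kc × ET₀ = 1.05 × 5.5367 = 5.8135 mm/d
Crop demand D = ETc × 7 d = 5.8135 × 7 = 40.695 mm
D − Pe = 40.695 − 26.5 = 14.195 mm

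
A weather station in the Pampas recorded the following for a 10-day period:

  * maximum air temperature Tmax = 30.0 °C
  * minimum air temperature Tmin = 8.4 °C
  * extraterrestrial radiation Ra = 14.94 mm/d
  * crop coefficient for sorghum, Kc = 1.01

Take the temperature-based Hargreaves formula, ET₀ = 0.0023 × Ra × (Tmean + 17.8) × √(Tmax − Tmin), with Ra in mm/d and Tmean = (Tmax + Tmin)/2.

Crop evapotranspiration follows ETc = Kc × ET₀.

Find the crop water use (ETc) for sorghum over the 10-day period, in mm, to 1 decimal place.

Tmean = (30.0 + 8.4)/2 = 19.20 °C
ET₀ = 0.0023 × 14.94 × (19.20 + 17.8) × √21.6 = 0.0023 × 14.94 × 37.00 × 4.6476 = 5.9089 mm/d
ETc = Kc × ET₀ = 1.01 × 5.9089 = 5.9680 mm/d
Over 10 days: 5.9680 × 10 = 59.680 mm

59.7 mm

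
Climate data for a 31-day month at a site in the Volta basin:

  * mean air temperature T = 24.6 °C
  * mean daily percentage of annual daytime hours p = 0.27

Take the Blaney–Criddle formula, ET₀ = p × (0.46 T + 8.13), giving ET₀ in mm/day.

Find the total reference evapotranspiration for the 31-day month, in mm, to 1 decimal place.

ET₀ = 0.27 × (0.46 × 24.6 + 8.13) = 0.27 × 19.446 = 5.2504 mm/d
Monthly total = 5.2504 × 31 = 162.762 mm

162.8 mm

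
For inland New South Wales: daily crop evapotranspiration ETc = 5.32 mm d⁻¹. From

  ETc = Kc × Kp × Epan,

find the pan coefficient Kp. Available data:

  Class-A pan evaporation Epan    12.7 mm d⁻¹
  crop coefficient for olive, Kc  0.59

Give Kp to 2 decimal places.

0.71

ETc = Kc × Kp × Epan  ⇒  Kp = ETc / (Kc × Epan)
Kp = 5.32 / (0.59 × 12.7) = 5.32 / 7.493 = 0.7100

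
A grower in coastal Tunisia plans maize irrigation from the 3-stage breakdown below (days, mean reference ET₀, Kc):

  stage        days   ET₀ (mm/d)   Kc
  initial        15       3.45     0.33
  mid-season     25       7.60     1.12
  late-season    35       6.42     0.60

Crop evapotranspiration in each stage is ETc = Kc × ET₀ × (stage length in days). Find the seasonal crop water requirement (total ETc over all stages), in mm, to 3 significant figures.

365 mm

initial: 0.33 × 3.45 × 15 = 17.08 mm
mid-season: 1.12 × 7.60 × 25 = 212.80 mm
late-season: 0.60 × 6.42 × 35 = 134.82 mm
Seasonal total = 364.70 mm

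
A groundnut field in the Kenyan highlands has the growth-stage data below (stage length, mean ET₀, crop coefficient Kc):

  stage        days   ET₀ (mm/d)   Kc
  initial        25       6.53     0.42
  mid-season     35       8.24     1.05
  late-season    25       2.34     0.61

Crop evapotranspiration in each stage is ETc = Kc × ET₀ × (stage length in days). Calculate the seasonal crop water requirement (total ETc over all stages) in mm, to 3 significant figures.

initial: 0.42 × 6.53 × 25 = 68.57 mm
mid-season: 1.05 × 8.24 × 35 = 302.82 mm
late-season: 0.61 × 2.34 × 25 = 35.69 mm
Seasonal total = 407.08 mm

407 mm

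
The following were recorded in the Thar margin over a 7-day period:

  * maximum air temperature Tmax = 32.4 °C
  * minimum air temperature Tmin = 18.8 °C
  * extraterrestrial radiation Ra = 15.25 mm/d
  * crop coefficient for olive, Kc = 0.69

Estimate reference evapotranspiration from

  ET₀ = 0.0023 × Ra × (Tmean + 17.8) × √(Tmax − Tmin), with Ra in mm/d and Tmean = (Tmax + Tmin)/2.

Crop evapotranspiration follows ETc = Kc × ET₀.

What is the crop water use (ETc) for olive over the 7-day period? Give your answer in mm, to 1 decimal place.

27.1 mm

Tmean = (32.4 + 18.8)/2 = 25.60 °C
ET₀ = 0.0023 × 15.25 × (25.60 + 17.8) × √13.6 = 0.0023 × 15.25 × 43.40 × 3.6878 = 5.6138 mm/d
ETc = Kc × ET₀ = 0.69 × 5.6138 = 3.8735 mm/d
Over 7 days: 3.8735 × 7 = 27.115 mm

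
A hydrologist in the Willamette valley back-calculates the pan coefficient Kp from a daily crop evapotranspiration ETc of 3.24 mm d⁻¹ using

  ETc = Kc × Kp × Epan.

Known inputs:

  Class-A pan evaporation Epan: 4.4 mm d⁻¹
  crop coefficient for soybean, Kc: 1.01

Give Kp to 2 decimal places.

0.73

ETc = Kc × Kp × Epan  ⇒  Kp = ETc / (Kc × Epan)
Kp = 3.24 / (1.01 × 4.4) = 3.24 / 4.444 = 0.7291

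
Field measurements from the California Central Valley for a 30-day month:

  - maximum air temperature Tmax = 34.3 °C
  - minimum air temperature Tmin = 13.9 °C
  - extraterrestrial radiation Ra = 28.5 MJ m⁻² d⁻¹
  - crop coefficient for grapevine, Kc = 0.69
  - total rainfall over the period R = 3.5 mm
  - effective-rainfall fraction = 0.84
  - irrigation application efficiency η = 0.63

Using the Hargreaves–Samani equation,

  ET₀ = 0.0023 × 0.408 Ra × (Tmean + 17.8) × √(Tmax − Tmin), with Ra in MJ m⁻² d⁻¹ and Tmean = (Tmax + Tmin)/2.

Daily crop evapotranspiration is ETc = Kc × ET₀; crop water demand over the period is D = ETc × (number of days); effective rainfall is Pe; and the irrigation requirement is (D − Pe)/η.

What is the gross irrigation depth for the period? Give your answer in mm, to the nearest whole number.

162 mm

Tmean = (34.3 + 13.9)/2 = 24.10 °C
0.408 Ra = 0.408 × 28.5 = 11.6280 mm/d equivalent
ET₀ = 0.0023 × 11.6280 × (24.10 + 17.8) × √20.4 = 0.0023 × 11.6280 × 41.90 × 4.5166 = 5.0613 mm/d
ETc = Kc × ET₀ = 0.69 × 5.0613 = 3.4923 mm/d
Crop demand D = ETc × 30 d = 3.4923 × 30 = 104.769 mm
Pe = 0.84 × 3.5 = 2.940 mm
D − Pe = 104.769 − 2.940 = 101.829 mm
Gross irrigation = 101.829 / 0.63 = 161.633 mm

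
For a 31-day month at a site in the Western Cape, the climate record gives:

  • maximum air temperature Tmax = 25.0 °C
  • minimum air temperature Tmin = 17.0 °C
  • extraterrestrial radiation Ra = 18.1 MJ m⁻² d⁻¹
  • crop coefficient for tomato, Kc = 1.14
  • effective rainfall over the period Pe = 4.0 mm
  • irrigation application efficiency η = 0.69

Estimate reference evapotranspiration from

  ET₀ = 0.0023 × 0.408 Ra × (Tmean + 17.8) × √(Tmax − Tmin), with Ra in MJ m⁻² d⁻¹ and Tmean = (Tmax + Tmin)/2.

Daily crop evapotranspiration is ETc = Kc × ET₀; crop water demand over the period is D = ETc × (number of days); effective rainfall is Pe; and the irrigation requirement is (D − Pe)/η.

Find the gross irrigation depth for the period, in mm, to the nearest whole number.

Tmean = (25.0 + 17.0)/2 = 21.00 °C
0.408 Ra = 0.408 × 18.1 = 7.3848 mm/d equivalent
ET₀ = 0.0023 × 7.3848 × (21.00 + 17.8) × √8.0 = 0.0023 × 7.3848 × 38.80 × 2.8284 = 1.8640 mm/d
ETc = Kc × ET₀ = 1.14 × 1.8640 = 2.1250 mm/d
Crop demand D = ETc × 31 d = 2.1250 × 31 = 65.875 mm
D − Pe = 65.875 − 4.0 = 61.875 mm
Gross irrigation = 61.875 / 0.69 = 89.674 mm

90 mm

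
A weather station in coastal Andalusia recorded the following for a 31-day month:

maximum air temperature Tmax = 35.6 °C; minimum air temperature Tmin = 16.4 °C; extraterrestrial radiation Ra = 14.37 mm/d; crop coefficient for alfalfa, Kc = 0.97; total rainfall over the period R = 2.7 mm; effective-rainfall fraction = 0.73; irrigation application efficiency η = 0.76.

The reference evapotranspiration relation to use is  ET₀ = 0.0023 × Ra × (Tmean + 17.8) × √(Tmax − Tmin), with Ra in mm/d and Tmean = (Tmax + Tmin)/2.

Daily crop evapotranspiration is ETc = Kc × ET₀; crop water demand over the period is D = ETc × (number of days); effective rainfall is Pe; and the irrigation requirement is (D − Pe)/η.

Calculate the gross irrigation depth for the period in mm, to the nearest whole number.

Tmean = (35.6 + 16.4)/2 = 26.00 °C
ET₀ = 0.0023 × 14.37 × (26.00 + 17.8) × √19.2 = 0.0023 × 14.37 × 43.80 × 4.3818 = 6.3432 mm/d
ETc = Kc × ET₀ = 0.97 × 6.3432 = 6.1529 mm/d
Crop demand D = ETc × 31 d = 6.1529 × 31 = 190.740 mm
Pe = 0.73 × 2.7 = 1.971 mm
D − Pe = 190.740 − 1.971 = 188.769 mm
Gross irrigation = 188.769 / 0.76 = 248.380 mm

248 mm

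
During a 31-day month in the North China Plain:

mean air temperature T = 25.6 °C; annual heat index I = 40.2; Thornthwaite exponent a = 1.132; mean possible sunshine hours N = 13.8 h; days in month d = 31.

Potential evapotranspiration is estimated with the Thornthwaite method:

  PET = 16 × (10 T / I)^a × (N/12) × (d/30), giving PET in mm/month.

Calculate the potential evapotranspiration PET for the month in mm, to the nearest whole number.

10T/I = 10 × 25.6 / 40.2 = 6.3682
(10T/I)^a = 6.3682^1.132 = 8.1311
Uncorrected PET = 16 × 8.1311 = 130.098 mm
Correction = (N/12)(d/30) = (13.8/12)(31/30) = 1.1883
PET = 130.098 × 1.1883 = 154.595 mm/month

155 mm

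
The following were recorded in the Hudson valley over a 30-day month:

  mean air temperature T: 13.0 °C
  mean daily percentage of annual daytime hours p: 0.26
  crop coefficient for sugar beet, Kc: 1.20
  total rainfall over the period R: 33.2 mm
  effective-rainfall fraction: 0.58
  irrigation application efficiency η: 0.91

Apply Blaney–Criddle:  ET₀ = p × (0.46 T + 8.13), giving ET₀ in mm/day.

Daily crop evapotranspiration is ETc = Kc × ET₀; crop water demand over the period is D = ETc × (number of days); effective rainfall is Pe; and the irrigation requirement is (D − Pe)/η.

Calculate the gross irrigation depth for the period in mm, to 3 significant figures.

124 mm

ET₀ = 0.26 × (0.46 × 13.0 + 8.13) = 0.26 × 14.110 = 3.6686 mm/d
ETc = Kc × ET₀ = 1.20 × 3.6686 = 4.4023 mm/d
Crop demand D = ETc × 30 d = 4.4023 × 30 = 132.069 mm
Pe = 0.58 × 33.2 = 19.256 mm
D − Pe = 132.069 − 19.256 = 112.813 mm
Gross irrigation = 112.813 / 0.91 = 123.970 mm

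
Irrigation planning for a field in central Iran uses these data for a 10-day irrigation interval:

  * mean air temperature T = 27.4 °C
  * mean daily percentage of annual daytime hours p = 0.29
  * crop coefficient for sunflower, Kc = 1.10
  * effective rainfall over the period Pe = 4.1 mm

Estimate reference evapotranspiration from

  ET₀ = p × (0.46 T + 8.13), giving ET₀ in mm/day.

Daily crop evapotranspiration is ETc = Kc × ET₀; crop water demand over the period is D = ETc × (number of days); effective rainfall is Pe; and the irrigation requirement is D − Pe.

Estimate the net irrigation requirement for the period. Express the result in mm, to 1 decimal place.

62.0 mm

ET₀ = 0.29 × (0.46 × 27.4 + 8.13) = 0.29 × 20.734 = 6.0129 mm/d
ETc = Kc × ET₀ = 1.10 × 6.0129 = 6.6142 mm/d
Crop demand D = ETc × 10 d = 6.6142 × 10 = 66.142 mm
D − Pe = 66.142 − 4.1 = 62.042 mm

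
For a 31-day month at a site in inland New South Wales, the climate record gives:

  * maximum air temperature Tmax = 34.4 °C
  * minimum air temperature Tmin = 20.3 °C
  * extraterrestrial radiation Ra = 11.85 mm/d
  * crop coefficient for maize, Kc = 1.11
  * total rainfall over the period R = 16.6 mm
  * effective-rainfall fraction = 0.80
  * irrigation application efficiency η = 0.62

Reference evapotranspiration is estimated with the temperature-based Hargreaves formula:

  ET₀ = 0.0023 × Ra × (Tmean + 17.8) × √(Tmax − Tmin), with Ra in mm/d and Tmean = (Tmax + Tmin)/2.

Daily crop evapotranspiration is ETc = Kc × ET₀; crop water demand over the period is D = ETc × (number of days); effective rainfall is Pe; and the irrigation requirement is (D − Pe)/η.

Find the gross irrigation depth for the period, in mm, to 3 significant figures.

Tmean = (34.4 + 20.3)/2 = 27.35 °C
ET₀ = 0.0023 × 11.85 × (27.35 + 17.8) × √14.1 = 0.0023 × 11.85 × 45.15 × 3.7550 = 4.6208 mm/d
ETc = Kc × ET₀ = 1.11 × 4.6208 = 5.1291 mm/d
Crop demand D = ETc × 31 d = 5.1291 × 31 = 159.002 mm
Pe = 0.80 × 16.6 = 13.280 mm
D − Pe = 159.002 − 13.280 = 145.722 mm
Gross irrigation = 145.722 / 0.62 = 235.035 mm

235 mm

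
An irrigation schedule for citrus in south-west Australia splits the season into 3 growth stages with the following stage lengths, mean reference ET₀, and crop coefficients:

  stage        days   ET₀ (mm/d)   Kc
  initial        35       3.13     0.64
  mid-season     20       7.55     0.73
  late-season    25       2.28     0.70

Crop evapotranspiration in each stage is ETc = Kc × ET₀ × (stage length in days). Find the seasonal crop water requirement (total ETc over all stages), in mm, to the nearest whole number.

initial: 0.64 × 3.13 × 35 = 70.11 mm
mid-season: 0.73 × 7.55 × 20 = 110.23 mm
late-season: 0.70 × 2.28 × 25 = 39.90 mm
Seasonal total = 220.24 mm

220 mm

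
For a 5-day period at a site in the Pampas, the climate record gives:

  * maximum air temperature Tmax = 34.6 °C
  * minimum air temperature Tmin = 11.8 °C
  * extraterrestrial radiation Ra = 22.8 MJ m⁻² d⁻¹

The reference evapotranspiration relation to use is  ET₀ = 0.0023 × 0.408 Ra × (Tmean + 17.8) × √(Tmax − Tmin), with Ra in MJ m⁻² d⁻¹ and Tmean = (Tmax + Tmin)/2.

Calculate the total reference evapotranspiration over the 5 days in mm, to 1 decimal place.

Tmean = (34.6 + 11.8)/2 = 23.20 °C
0.408 Ra = 0.408 × 22.8 = 9.3024 mm/d equivalent
ET₀ = 0.0023 × 9.3024 × (23.20 + 17.8) × √22.8 = 0.0023 × 9.3024 × 41.00 × 4.7749 = 4.1886 mm/d
Over 5 days: 4.1886 × 5 = 20.943 mm

20.9 mm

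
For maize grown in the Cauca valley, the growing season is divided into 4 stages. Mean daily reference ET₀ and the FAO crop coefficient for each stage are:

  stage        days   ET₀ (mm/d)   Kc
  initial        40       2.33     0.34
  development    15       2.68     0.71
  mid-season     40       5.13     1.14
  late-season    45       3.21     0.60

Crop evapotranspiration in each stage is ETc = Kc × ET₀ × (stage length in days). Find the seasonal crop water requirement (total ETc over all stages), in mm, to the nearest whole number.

initial: 0.34 × 2.33 × 40 = 31.69 mm
development: 0.71 × 2.68 × 15 = 28.54 mm
mid-season: 1.14 × 5.13 × 40 = 233.93 mm
late-season: 0.60 × 3.21 × 45 = 86.67 mm
Seasonal total = 380.83 mm

381 mm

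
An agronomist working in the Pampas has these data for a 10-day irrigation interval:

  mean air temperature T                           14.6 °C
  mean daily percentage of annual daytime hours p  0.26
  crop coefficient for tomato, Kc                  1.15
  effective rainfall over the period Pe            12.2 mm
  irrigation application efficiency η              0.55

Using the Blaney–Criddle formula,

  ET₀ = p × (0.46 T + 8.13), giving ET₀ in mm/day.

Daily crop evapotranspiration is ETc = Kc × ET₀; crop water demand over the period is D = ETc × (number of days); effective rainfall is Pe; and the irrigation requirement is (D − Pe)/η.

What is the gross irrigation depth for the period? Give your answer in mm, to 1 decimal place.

ET₀ = 0.26 × (0.46 × 14.6 + 8.13) = 0.26 × 14.846 = 3.8600 mm/d
ETc = Kc × ET₀ = 1.15 × 3.8600 = 4.4390 mm/d
Crop demand D = ETc × 10 d = 4.4390 × 10 = 44.390 mm
D − Pe = 44.390 − 12.2 = 32.190 mm
Gross irrigation = 32.190 / 0.55 = 58.527 mm

58.5 mm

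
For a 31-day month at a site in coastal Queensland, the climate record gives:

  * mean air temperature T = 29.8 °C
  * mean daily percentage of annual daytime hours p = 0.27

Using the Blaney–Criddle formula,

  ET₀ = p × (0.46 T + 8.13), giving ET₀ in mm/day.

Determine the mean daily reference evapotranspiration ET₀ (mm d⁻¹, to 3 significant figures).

ET₀ = 0.27 × (0.46 × 29.8 + 8.13) = 0.27 × 21.838 = 5.8963 mm/d

5.90 mm d⁻¹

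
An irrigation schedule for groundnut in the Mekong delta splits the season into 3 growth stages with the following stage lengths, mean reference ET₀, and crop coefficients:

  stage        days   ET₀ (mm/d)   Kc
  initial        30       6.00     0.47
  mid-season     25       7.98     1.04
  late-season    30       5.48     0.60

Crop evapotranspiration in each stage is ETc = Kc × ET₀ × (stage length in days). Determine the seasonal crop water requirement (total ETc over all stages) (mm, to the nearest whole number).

391 mm

initial: 0.47 × 6.00 × 30 = 84.60 mm
mid-season: 1.04 × 7.98 × 25 = 207.48 mm
late-season: 0.60 × 5.48 × 30 = 98.64 mm
Seasonal total = 390.72 mm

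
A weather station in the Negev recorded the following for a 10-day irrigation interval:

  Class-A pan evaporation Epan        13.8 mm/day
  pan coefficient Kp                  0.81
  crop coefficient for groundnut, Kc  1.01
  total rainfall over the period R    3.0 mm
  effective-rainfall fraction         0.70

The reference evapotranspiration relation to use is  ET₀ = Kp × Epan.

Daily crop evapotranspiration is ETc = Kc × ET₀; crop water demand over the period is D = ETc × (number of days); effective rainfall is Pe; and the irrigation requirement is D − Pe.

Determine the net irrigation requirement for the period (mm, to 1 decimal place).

110.8 mm

ET₀ = 0.81 × 13.8 = 11.1780 mm/d
ETc = Kc × ET₀ = 1.01 × 11.1780 = 11.2898 mm/d
Crop demand D = ETc × 10 d = 11.2898 × 10 = 112.898 mm
Pe = 0.70 × 3.0 = 2.100 mm
D − Pe = 112.898 − 2.100 = 110.798 mm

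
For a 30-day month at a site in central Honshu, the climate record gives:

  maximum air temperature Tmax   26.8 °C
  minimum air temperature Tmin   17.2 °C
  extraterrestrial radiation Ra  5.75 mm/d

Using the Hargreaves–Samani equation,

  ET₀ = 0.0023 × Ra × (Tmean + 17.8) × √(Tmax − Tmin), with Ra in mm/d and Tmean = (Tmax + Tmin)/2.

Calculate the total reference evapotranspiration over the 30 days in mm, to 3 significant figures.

Tmean = (26.8 + 17.2)/2 = 22.00 °C
ET₀ = 0.0023 × 5.75 × (22.00 + 17.8) × √9.6 = 0.0023 × 5.75 × 39.80 × 3.0984 = 1.6309 mm/d
Over 30 days: 1.6309 × 30 = 48.927 mm

48.9 mm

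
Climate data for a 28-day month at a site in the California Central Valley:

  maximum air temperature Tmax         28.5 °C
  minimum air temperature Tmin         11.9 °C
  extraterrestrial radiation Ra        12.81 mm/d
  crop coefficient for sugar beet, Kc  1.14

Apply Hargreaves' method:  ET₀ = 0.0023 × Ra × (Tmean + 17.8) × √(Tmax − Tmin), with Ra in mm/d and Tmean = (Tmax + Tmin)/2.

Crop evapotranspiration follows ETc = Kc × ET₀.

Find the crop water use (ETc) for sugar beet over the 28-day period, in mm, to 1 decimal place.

145.6 mm

Tmean = (28.5 + 11.9)/2 = 20.20 °C
ET₀ = 0.0023 × 12.81 × (20.20 + 17.8) × √16.6 = 0.0023 × 12.81 × 38.00 × 4.0743 = 4.5616 mm/d
ETc = Kc × ET₀ = 1.14 × 4.5616 = 5.2002 mm/d
Over 28 days: 5.2002 × 28 = 145.606 mm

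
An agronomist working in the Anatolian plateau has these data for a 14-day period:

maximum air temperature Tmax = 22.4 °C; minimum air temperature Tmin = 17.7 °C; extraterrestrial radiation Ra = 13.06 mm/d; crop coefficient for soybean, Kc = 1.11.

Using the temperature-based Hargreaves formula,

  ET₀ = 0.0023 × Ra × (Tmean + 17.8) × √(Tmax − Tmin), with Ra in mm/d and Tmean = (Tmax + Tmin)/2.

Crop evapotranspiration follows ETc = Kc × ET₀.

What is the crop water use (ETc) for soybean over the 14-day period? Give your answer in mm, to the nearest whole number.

Tmean = (22.4 + 17.7)/2 = 20.05 °C
ET₀ = 0.0023 × 13.06 × (20.05 + 17.8) × √4.7 = 0.0023 × 13.06 × 37.85 × 2.1679 = 2.4648 mm/d
ETc = Kc × ET₀ = 1.11 × 2.4648 = 2.7359 mm/d
Over 14 days: 2.7359 × 14 = 38.303 mm

38 mm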